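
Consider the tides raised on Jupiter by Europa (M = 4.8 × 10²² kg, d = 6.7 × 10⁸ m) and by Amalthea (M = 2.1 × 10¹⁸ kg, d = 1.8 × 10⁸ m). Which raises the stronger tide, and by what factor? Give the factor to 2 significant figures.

Europa, by a factor of ≈ 440

Compare M/d³ for the two perturbers:
Europa: (4.8 × 10²²) / (6.7 × 10⁸)³ = 1.596 × 10⁻⁴
Amalthea: (2.1 × 10¹⁸) / (1.8 × 10⁸)³ = 3.601 × 10⁻⁷
Ratio (larger/smaller) = 440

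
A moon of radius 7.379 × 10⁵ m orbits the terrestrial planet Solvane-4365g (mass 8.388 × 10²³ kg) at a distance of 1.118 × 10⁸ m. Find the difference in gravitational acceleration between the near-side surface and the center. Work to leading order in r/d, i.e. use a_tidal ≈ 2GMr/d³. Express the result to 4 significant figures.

Δa = 2GMr/d³
   = 2 × (6.674 × 10⁻¹¹) × (8.388 × 10²³) × (7.379 × 10⁵) / (1.118 × 10⁸)³
   = 5.912 × 10⁻⁵ m/s²

5.912 × 10⁻⁵ m/s²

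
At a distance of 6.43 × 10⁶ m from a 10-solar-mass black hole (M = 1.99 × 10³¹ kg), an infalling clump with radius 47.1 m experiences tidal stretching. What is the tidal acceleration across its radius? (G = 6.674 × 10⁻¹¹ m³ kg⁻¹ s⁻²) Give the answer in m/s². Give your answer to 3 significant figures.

Since r ≪ d, expand the inverse-square field across one radius to get the leading 2GMr/d³ term.
Δg = 2GMr/d³
   = 2 × (6.674 × 10⁻¹¹) × (1.99 × 10³¹) × (47.1) / (6.43 × 10⁶)³
   = 4.71 × 10² m/s²

4.71 × 10² m/s²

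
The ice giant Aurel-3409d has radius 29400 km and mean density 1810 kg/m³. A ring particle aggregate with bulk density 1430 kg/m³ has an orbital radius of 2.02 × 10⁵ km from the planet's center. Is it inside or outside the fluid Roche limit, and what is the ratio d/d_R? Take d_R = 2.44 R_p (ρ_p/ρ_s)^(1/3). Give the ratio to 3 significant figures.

outside; d/d_R ≈ 2.60

d_R = 2.44 × (29400 km) × (1810/1430)^(1/3) = 77600 km
d/d_R = (2.02 × 10⁵) / (77600) = 2.60
Since d/d_R > 1, the body is outside the Roche limit.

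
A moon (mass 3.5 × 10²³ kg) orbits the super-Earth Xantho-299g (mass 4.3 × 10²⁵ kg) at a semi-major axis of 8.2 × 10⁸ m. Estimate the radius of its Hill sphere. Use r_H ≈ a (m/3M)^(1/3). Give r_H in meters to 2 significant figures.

r_H ≈ a (m/3M)^(1/3)
    = (8.2 × 10⁸) × (3.5 × 10²³ / (3 × 4.3 × 10²⁵))^(1/3)
    = 1.1 × 10⁸ m

1.1 × 10⁸ m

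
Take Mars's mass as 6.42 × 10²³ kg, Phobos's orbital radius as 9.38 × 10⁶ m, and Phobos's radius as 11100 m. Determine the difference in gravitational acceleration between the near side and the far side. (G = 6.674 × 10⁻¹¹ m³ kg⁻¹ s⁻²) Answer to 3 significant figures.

2.31 × 10⁻³ m/s²

Δa = 4GMr/d³
   = 4 × (6.674 × 10⁻¹¹) × (6.42 × 10²³) × (11100) / (9.38 × 10⁶)³
   = 2.31 × 10⁻³ m/s²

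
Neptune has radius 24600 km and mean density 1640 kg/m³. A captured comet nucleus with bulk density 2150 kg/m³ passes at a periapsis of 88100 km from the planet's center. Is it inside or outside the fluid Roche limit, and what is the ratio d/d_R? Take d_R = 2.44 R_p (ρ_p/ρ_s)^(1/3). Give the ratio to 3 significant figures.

d_R = 2.44 × (24600 km) × (1640/2150)^(1/3) = 54840 km
d/d_R = (88100) / (54840) = 1.61
Since d/d_R > 1, the body is outside the Roche limit.

outside; d/d_R ≈ 1.61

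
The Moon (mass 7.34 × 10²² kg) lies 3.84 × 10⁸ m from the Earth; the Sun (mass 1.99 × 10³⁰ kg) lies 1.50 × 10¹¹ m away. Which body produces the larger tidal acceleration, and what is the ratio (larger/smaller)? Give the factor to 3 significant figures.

The Moon, by a factor of ≈ 2.20

Tidal acceleration ∝ M/d³, so compare M/d³ for each.
The Moon: (7.34 × 10²²) / (3.84 × 10⁸)³ = 1.296 × 10⁻³
The Sun: (1.99 × 10³⁰) / (1.50 × 10¹¹)³ = 5.896 × 10⁻⁴
Ratio (larger/smaller) = 2.20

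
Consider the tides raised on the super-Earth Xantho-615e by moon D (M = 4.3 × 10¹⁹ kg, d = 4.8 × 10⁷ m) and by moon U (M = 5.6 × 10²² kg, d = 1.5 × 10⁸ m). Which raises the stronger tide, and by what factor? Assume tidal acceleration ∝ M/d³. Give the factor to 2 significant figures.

Moon U, by a factor of ≈ 43

Compare M/d³ for the two perturbers:
Moon D: (4.3 × 10¹⁹) / (4.8 × 10⁷)³ = 3.888 × 10⁻⁴
Moon U: (5.6 × 10²²) / (1.5 × 10⁸)³ = 1.659 × 10⁻²
Ratio (larger/smaller) = 43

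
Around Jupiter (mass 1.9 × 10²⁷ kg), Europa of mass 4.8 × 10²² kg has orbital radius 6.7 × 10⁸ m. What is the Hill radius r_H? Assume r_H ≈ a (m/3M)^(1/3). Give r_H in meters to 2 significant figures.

1.4 × 10⁷ m

r_H ≈ a (m/3M)^(1/3)
    = (6.7 × 10⁸) × (4.8 × 10²² / (3 × 1.9 × 10²⁷))^(1/3)
    = 1.4 × 10⁷ m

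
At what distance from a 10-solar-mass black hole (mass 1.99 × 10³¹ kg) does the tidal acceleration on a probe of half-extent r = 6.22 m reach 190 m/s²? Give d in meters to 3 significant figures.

4.43 × 10⁶ m

2GMr/d³ = a_tidal  ⇒  d = (2GMr / a_tidal)^(1/3)
d = (2 × 6.674×10⁻¹¹ × (1.99 × 10³¹) × (6.22) / (190))^(1/3)
  = 4.43 × 10⁶ m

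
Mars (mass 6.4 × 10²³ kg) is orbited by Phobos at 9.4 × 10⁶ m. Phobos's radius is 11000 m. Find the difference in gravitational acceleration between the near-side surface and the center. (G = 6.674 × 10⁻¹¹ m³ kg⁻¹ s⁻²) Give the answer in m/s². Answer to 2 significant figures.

a_tidal = 2GMr/d³
        = 2 × (6.674 × 10⁻¹¹) × (6.4 × 10²³) × (11000) / (9.4 × 10⁶)³
        = 1.1 × 10⁻³ m/s²

1.1 × 10⁻³ m/s²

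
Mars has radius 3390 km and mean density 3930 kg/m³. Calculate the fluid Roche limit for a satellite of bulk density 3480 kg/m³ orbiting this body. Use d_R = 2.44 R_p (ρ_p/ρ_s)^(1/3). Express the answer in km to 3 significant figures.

d_R = 2.44 × 3390 km × (3930/3480)^(1/3)
    = 8610 km

8610 km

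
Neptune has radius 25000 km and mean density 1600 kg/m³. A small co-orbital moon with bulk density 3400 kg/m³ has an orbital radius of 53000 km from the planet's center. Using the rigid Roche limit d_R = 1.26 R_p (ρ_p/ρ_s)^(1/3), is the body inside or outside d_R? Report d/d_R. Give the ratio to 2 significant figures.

outside; d/d_R ≈ 2.2

d_R = 1.26 × (25000 km) × (1600/3400)^(1/3) = 24500 km
d/d_R = (53000) / (24500) = 2.2
Since d/d_R > 1, the body is outside the Roche limit.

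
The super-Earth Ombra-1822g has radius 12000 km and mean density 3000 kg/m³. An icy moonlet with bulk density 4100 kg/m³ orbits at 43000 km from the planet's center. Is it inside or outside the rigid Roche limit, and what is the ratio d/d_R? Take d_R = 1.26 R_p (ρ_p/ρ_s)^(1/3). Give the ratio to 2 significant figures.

outside; d/d_R ≈ 3.2

d_R = 1.26 × (12000 km) × (3000/4100)^(1/3) = 13620 km
d/d_R = (43000) / (13620) = 3.2
Since d/d_R > 1, the body is outside the Roche limit.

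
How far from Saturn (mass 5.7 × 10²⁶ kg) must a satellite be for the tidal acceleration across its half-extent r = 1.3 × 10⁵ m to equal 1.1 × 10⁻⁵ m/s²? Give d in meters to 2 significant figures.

2GMr/d³ = a_tidal  ⇒  d = (2GMr / a_tidal)^(1/3)
d = (2 × 6.674×10⁻¹¹ × (5.7 × 10²⁶) × (1.3 × 10⁵) / (1.1 × 10⁻⁵))^(1/3)
  = 9.7 × 10⁸ m

9.7 × 10⁸ m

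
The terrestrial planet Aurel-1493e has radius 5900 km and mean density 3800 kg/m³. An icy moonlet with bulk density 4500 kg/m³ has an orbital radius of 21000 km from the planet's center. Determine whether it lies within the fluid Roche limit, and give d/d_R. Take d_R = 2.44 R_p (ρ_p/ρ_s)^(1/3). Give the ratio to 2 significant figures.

d_R = 2.44 × (5900 km) × (3800/4500)^(1/3) = 13610 km
d/d_R = (21000) / (13610) = 1.5
Since d/d_R > 1, the body is outside the Roche limit.

outside; d/d_R ≈ 1.5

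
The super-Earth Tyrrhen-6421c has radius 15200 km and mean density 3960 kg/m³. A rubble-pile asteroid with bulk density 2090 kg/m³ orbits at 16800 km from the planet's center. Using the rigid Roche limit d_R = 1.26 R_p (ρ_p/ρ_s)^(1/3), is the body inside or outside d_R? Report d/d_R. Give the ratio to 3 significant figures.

inside; d/d_R ≈ 0.709

d_R = 1.26 × (15200 km) × (3960/2090)^(1/3) = 23700 km
d/d_R = (16800) / (23700) = 0.709
Since d/d_R < 1, the body is inside the Roche limit.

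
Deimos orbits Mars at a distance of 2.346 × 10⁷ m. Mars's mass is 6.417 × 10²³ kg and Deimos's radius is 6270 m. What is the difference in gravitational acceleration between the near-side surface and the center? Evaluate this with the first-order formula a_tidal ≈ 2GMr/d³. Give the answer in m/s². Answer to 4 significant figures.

4.159 × 10⁻⁵ m/s²

Δa = 2GMr/d³
   = 2 × (6.674 × 10⁻¹¹) × (6.417 × 10²³) × (6270) / (2.346 × 10⁷)³
   = 4.159 × 10⁻⁵ m/s²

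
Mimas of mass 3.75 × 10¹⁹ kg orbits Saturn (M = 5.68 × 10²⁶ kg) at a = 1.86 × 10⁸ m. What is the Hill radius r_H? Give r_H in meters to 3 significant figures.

5.21 × 10⁵ m

r_H ≈ a (m/3M)^(1/3)
    = (1.86 × 10⁸) × (3.75 × 10¹⁹ / (3 × 5.68 × 10²⁶))^(1/3)
    = 5.21 × 10⁵ m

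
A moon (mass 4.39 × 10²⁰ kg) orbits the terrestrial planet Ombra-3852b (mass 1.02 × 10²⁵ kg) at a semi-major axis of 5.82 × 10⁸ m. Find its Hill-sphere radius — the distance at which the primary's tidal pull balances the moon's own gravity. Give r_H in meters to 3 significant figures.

1.41 × 10⁷ m

r_H ≈ a (m/3M)^(1/3)
    = (5.82 × 10⁸) × (4.39 × 10²⁰ / (3 × 1.02 × 10²⁵))^(1/3)
    = 1.41 × 10⁷ m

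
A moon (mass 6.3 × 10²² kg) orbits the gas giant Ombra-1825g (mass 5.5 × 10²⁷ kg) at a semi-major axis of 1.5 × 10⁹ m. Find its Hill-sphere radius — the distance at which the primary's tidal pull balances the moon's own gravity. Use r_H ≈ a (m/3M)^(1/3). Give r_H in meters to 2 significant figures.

2.3 × 10⁷ m

r_H ≈ a (m/3M)^(1/3)
    = (1.5 × 10⁹) × (6.3 × 10²² / (3 × 5.5 × 10²⁷))^(1/3)
    = 2.3 × 10⁷ m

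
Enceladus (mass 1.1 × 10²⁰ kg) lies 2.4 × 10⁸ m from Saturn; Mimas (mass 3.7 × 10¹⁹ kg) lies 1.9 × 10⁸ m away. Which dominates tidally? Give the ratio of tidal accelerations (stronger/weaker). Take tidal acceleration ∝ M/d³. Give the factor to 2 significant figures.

Tidal stretch scales as M/d³; compute that for each body.
Enceladus: (1.1 × 10²⁰) / (2.4 × 10⁸)³ = 7.957 × 10⁻⁶
Mimas: (3.7 × 10¹⁹) / (1.9 × 10⁸)³ = 5.394 × 10⁻⁶
Ratio (larger/smaller) = 1.5

Enceladus, by a factor of ≈ 1.5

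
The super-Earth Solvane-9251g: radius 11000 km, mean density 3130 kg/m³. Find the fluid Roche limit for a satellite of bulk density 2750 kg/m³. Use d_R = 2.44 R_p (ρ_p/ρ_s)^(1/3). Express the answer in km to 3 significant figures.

28000 km

d_R = 2.44 × 11000 km × (3130/2750)^(1/3)
    = 28000 km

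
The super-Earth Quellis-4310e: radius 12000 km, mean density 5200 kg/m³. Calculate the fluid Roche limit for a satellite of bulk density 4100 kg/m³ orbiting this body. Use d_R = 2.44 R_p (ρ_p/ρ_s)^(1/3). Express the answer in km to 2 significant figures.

32000 km

d_R = 2.44 × 12000 km × (5200/4100)^(1/3)
    = 32000 km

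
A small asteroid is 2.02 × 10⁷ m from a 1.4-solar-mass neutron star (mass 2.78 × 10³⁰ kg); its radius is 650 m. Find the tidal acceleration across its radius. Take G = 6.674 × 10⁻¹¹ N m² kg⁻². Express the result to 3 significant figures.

Δa = 2GMr/d³
   = 2 × (6.674 × 10⁻¹¹) × (2.78 × 10³⁰) × (650) / (2.02 × 10⁷)³
   = 2.93 × 10¹ m/s²

2.93 × 10¹ m/s²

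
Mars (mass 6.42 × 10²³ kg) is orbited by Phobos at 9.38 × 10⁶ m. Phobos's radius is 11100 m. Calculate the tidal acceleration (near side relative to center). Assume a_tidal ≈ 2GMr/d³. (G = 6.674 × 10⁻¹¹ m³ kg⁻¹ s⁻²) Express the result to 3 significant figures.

Δa = 2GMr/d³
   = 2 × (6.674 × 10⁻¹¹) × (6.42 × 10²³) × (11100) / (9.38 × 10⁶)³
   = 1.15 × 10⁻³ m/s²

1.15 × 10⁻³ m/s²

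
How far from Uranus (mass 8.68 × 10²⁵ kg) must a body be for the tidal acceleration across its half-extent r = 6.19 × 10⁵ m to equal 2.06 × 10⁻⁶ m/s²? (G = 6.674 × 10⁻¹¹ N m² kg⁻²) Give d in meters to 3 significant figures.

2GMr/d³ = a_tidal  ⇒  d = (2GMr / a_tidal)^(1/3)
d = (2 × 6.674×10⁻¹¹ × (8.68 × 10²⁵) × (6.19 × 10⁵) / (2.06 × 10⁻⁶))^(1/3)
  = 1.52 × 10⁹ m

1.52 × 10⁹ m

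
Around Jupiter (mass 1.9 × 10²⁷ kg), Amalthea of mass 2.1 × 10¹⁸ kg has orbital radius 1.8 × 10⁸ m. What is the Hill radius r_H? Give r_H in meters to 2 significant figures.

1.3 × 10⁵ m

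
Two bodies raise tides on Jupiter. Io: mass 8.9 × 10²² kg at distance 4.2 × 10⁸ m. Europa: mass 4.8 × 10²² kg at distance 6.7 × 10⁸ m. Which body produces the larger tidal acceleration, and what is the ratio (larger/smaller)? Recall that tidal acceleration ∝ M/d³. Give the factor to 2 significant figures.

Io, by a factor of ≈ 7.5

The tide-raising term goes as M/d³ (the gradient of a 1/d² field).
Io: (8.9 × 10²²) / (4.2 × 10⁸)³ = 1.201 × 10⁻³
Europa: (4.8 × 10²²) / (6.7 × 10⁸)³ = 1.596 × 10⁻⁴
Ratio (larger/smaller) = 7.5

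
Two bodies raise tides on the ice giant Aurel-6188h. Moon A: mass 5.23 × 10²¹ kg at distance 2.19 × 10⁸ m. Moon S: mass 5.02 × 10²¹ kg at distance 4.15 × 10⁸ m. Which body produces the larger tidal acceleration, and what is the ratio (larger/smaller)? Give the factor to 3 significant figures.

Moon A, by a factor of ≈ 7.09

The tide-raising term goes as M/d³ (the gradient of a 1/d² field).
Moon A: (5.23 × 10²¹) / (2.19 × 10⁸)³ = 4.979 × 10⁻⁴
Moon S: (5.02 × 10²¹) / (4.15 × 10⁸)³ = 7.024 × 10⁻⁵
Ratio (larger/smaller) = 7.09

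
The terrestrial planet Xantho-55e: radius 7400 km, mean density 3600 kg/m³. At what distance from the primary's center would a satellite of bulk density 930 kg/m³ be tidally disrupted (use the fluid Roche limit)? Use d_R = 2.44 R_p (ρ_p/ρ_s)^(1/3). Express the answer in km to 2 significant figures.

d_R = 2.44 × 7400 km × (3600/930)^(1/3)
    = 28000 km

28000 km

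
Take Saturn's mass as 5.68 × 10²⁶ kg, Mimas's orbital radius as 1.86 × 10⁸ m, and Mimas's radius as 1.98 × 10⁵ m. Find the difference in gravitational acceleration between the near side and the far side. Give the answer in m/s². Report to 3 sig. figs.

4.67 × 10⁻³ m/s²

The field gradient is 2GM/d³; across the full diameter 2r the difference is 4GMr/d³.
Δg = 4GMr/d³
   = 4 × (6.674 × 10⁻¹¹) × (5.68 × 10²⁶) × (1.98 × 10⁵) / (1.86 × 10⁸)³
   = 4.67 × 10⁻³ m/s²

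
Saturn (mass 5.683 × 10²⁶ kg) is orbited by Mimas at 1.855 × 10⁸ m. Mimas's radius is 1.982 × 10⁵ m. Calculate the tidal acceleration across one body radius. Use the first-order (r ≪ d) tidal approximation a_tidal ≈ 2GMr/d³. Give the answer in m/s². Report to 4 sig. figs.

The tidal stretch is the gradient of GM/d² times the body's extent r, hence the 1/d³ dependence.
a_tidal = 2GMr/d³
        = 2 × (6.674 × 10⁻¹¹) × (5.683 × 10²⁶) × (1.982 × 10⁵) / (1.855 × 10⁸)³
        = 2.355 × 10⁻³ m/s²

2.355 × 10⁻³ m/s²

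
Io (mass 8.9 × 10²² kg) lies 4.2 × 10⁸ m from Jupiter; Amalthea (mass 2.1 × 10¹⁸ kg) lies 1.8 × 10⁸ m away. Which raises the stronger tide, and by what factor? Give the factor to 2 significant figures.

Io, by a factor of ≈ 3300

Tidal stretch scales as M/d³; compute that for each body.
Io: (8.9 × 10²²) / (4.2 × 10⁸)³ = 1.201 × 10⁻³
Amalthea: (2.1 × 10¹⁸) / (1.8 × 10⁸)³ = 3.601 × 10⁻⁷
Ratio (larger/smaller) = 3300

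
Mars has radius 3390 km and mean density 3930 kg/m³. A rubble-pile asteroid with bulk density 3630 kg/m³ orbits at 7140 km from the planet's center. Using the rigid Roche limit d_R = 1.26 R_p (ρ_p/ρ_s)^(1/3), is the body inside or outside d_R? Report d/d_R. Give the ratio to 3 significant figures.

outside; d/d_R ≈ 1.63

d_R = 1.26 × (3390 km) × (3930/3630)^(1/3) = 4386 km
d/d_R = (7140) / (4386) = 1.63
Since d/d_R > 1, the body is outside the Roche limit.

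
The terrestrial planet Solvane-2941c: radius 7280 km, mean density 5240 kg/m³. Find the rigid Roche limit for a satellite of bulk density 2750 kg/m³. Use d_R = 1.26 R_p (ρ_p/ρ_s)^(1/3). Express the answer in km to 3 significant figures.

d_R = 1.26 × 7280 km × (5240/2750)^(1/3)
    = 11400 km

11400 km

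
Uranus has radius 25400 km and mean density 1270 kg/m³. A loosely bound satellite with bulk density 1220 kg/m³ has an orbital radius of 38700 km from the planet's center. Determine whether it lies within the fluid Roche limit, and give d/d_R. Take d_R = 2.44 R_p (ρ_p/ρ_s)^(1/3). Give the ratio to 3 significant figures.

inside; d/d_R ≈ 0.616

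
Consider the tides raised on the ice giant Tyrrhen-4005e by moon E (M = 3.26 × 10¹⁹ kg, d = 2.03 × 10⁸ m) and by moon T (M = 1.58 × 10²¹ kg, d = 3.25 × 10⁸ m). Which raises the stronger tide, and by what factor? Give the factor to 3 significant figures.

Moon T, by a factor of ≈ 11.8

Tidal stretch scales as M/d³; compute that for each body.
Moon E: (3.26 × 10¹⁹) / (2.03 × 10⁸)³ = 3.897 × 10⁻⁶
Moon T: (1.58 × 10²¹) / (3.25 × 10⁸)³ = 4.603 × 10⁻⁵
Ratio (larger/smaller) = 11.8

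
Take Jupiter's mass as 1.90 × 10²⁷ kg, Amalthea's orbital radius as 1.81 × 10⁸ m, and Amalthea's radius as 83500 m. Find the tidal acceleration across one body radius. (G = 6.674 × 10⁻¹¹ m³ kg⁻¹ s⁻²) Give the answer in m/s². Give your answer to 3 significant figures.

Δg = 2GMr/d³
   = 2 × (6.674 × 10⁻¹¹) × (1.90 × 10²⁷) × (83500) / (1.81 × 10⁸)³
   = 3.57 × 10⁻³ m/s²

3.57 × 10⁻³ m/s²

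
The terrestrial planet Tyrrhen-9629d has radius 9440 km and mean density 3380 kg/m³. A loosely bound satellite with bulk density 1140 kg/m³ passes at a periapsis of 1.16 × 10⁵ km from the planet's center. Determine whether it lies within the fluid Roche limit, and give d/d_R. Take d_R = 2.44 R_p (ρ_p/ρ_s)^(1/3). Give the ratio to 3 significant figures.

d_R = 2.44 × (9440 km) × (3380/1140)^(1/3) = 33090 km
d/d_R = (1.16 × 10⁵) / (33090) = 3.51
Since d/d_R > 1, the body is outside the Roche limit.

outside; d/d_R ≈ 3.51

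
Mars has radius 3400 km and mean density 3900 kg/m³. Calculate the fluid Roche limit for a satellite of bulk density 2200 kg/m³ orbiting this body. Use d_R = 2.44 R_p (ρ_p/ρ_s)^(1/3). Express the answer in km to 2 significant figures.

d_R = 2.44 × 3400 km × (3900/2200)^(1/3)
    = 10000 km

10000 km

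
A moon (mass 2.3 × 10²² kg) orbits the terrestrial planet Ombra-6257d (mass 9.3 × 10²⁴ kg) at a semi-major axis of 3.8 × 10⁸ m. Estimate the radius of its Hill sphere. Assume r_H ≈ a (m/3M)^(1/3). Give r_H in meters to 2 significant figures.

3.6 × 10⁷ m

r_H ≈ a (m/3M)^(1/3)
    = (3.8 × 10⁸) × (2.3 × 10²² / (3 × 9.3 × 10²⁴))^(1/3)
    = 3.6 × 10⁷ m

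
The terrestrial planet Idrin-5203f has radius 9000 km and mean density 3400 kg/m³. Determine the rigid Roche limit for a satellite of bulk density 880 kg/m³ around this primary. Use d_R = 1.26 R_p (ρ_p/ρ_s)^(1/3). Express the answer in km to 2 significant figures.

d_R = 1.26 × 9000 km × (3400/880)^(1/3)
    = 18000 km

18000 km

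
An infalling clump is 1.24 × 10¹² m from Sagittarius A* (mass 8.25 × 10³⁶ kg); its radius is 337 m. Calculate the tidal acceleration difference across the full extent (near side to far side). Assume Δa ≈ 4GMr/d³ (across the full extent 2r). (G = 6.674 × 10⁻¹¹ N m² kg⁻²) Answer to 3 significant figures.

Δg = 4GMr/d³
   = 4 × (6.674 × 10⁻¹¹) × (8.25 × 10³⁶) × (337) / (1.24 × 10¹²)³
   = 3.89 × 10⁻⁷ m/s²

3.89 × 10⁻⁷ m/s²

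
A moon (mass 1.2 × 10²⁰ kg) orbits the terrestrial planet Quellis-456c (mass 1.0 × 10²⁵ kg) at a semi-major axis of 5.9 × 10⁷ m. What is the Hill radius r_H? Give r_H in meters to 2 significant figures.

r_H ≈ a (m/3M)^(1/3)
    = (5.9 × 10⁷) × (1.2 × 10²⁰ / (3 × 1.0 × 10²⁵))^(1/3)
    = 9.4 × 10⁵ m

9.4 × 10⁵ m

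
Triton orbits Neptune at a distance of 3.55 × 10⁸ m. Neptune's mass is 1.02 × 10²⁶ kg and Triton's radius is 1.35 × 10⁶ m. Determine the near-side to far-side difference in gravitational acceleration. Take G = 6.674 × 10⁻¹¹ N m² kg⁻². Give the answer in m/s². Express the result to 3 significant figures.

8.22 × 10⁻⁴ m/s²

Δg = 4GMr/d³
   = 4 × (6.674 × 10⁻¹¹) × (1.02 × 10²⁶) × (1.35 × 10⁶) / (3.55 × 10⁸)³
   = 8.22 × 10⁻⁴ m/s²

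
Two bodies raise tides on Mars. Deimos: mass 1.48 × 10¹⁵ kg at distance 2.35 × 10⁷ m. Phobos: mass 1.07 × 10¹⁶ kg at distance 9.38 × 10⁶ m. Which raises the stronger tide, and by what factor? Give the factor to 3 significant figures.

Phobos, by a factor of ≈ 114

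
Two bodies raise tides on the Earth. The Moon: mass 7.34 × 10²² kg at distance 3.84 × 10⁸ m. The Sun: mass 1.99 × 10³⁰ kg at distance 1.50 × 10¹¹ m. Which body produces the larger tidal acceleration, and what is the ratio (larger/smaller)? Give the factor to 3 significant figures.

The Moon, by a factor of ≈ 2.20

Tidal stretch scales as M/d³; compute that for each body.
The Moon: (7.34 × 10²²) / (3.84 × 10⁸)³ = 1.296 × 10⁻³
The Sun: (1.99 × 10³⁰) / (1.50 × 10¹¹)³ = 5.896 × 10⁻⁴
Ratio (larger/smaller) = 2.20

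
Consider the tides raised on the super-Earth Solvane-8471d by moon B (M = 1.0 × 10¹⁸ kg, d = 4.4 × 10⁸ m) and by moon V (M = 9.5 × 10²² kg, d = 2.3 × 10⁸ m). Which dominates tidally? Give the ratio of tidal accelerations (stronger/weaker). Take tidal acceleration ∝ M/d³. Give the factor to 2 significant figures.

Moon V, by a factor of ≈ 6.7 × 10⁵

The tide-raising term goes as M/d³ (the gradient of a 1/d² field).
Moon B: (1.0 × 10¹⁸) / (4.4 × 10⁸)³ = 1.174 × 10⁻⁸
Moon V: (9.5 × 10²²) / (2.3 × 10⁸)³ = 7.808 × 10⁻³
Ratio (larger/smaller) = 6.7 × 10⁵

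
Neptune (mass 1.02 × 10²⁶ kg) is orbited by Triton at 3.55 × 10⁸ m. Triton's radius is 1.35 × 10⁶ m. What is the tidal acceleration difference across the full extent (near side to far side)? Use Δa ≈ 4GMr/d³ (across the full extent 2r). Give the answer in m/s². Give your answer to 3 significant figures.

8.22 × 10⁻⁴ m/s²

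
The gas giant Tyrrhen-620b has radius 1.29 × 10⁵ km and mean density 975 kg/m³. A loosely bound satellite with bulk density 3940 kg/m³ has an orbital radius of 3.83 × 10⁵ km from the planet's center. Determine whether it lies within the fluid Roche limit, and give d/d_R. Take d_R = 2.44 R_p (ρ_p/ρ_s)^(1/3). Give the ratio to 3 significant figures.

outside; d/d_R ≈ 1.94

d_R = 2.44 × (1.29 × 10⁵ km) × (975/3940)^(1/3) = 1.976 × 10⁵ km
d/d_R = (3.83 × 10⁵) / (1.976 × 10⁵) = 1.94
Since d/d_R > 1, the body is outside the Roche limit.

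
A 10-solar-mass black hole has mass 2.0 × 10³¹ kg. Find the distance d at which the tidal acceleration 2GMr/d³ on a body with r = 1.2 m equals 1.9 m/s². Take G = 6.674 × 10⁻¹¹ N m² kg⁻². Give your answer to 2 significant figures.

1.2 × 10⁷ m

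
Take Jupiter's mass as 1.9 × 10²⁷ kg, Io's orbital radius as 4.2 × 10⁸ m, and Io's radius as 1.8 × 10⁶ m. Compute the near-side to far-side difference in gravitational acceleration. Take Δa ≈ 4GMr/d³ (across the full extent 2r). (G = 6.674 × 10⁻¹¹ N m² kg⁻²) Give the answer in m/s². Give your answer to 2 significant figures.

1.2 × 10⁻² m/s²

Differencing GM/(d−r)² and GM/(d+r)² to first order in r/d gives 4GMr/d³.
a_tidal = 4GMr/d³
        = 4 × (6.674 × 10⁻¹¹) × (1.9 × 10²⁷) × (1.8 × 10⁶) / (4.2 × 10⁸)³
        = 1.2 × 10⁻² m/s²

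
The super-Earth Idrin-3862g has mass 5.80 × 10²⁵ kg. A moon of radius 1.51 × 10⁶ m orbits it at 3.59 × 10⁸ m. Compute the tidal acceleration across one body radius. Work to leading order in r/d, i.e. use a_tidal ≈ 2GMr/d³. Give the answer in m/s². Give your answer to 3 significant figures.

a_tidal = 2GMr/d³
        = 2 × (6.674 × 10⁻¹¹) × (5.80 × 10²⁵) × (1.51 × 10⁶) / (3.59 × 10⁸)³
        = 2.53 × 10⁻⁴ m/s²

2.53 × 10⁻⁴ m/s²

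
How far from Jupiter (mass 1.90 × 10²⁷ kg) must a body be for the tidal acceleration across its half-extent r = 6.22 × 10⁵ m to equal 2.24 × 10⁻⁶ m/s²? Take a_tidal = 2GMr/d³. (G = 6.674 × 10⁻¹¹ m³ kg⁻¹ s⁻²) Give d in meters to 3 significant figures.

2GMr/d³ = a_tidal  ⇒  d = (2GMr / a_tidal)^(1/3)
d = (2 × 6.674×10⁻¹¹ × (1.90 × 10²⁷) × (6.22 × 10⁵) / (2.24 × 10⁻⁶))^(1/3)
  = 4.13 × 10⁹ m

4.13 × 10⁹ m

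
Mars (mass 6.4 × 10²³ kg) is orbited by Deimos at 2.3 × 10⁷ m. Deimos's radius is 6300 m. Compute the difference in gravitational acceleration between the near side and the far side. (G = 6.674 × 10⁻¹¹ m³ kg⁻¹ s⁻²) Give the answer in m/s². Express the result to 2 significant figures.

8.8 × 10⁻⁵ m/s²

Near-to-far spans 2r, so the tidal difference is twice the near-to-center value: 4GMr/d³.
Δa = 4GMr/d³
   = 4 × (6.674 × 10⁻¹¹) × (6.4 × 10²³) × (6300) / (2.3 × 10⁷)³
   = 8.8 × 10⁻⁵ m/s²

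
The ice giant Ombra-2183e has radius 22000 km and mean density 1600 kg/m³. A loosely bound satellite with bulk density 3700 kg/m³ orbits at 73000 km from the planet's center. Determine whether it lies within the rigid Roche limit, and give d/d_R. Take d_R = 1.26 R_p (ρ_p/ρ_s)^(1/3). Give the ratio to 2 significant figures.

outside; d/d_R ≈ 3.5

d_R = 1.26 × (22000 km) × (1600/3700)^(1/3) = 20960 km
d/d_R = (73000) / (20960) = 3.5
Since d/d_R > 1, the body is outside the Roche limit.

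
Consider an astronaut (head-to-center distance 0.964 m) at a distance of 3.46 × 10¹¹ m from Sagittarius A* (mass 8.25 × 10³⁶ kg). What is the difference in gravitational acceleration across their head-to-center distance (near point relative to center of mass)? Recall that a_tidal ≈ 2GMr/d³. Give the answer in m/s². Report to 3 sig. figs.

2.56 × 10⁻⁸ m/s²

Δg = 2GMr/d³
   = 2 × (6.674 × 10⁻¹¹) × (8.25 × 10³⁶) × (0.964) / (3.46 × 10¹¹)³
   = 2.56 × 10⁻⁸ m/s²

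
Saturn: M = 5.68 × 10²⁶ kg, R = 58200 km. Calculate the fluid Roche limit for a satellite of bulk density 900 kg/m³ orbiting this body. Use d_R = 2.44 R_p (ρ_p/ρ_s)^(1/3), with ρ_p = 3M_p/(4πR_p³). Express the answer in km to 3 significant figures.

ρ_p = 3M_p/(4πR_p³) = 3 × (5.68 × 10²⁶) / (4π × (5.82 × 10⁷ m)³) = 688 kg/m³
d_R = 2.44 × 58200 km × (688/900)^(1/3)
    = 1.30 × 10⁵ km

1.30 × 10⁵ km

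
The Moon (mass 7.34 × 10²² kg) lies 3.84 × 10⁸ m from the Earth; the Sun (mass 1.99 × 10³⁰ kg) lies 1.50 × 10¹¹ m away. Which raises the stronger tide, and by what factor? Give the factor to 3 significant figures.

The Moon, by a factor of ≈ 2.20

Compare M/d³ for the two perturbers:
The Moon: (7.34 × 10²²) / (3.84 × 10⁸)³ = 1.296 × 10⁻³
The Sun: (1.99 × 10³⁰) / (1.50 × 10¹¹)³ = 5.896 × 10⁻⁴
Ratio (larger/smaller) = 2.20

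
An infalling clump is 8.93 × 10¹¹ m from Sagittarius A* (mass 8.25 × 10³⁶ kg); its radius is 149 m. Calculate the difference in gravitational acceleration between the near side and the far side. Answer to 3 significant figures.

4.61 × 10⁻⁷ m/s²

a_tidal = 4GMr/d³
        = 4 × (6.674 × 10⁻¹¹) × (8.25 × 10³⁶) × (149) / (8.93 × 10¹¹)³
        = 4.61 × 10⁻⁷ m/s²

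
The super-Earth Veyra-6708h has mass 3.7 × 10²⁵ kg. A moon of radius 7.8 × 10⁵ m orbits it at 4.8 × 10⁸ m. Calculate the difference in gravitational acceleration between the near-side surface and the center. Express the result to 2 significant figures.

Δg = 2GMr/d³
   = 2 × (6.674 × 10⁻¹¹) × (3.7 × 10²⁵) × (7.8 × 10⁵) / (4.8 × 10⁸)³
   = 3.5 × 10⁻⁵ m/s²

3.5 × 10⁻⁵ m/s²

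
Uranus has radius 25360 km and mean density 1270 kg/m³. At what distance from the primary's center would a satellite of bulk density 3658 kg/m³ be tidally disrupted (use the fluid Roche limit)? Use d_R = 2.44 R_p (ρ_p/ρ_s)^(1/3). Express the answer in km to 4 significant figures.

43490 km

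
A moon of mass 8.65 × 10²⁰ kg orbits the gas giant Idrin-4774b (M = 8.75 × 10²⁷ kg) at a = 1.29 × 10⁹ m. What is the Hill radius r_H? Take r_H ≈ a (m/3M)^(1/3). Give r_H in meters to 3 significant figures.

4.14 × 10⁶ m

r_H ≈ a (m/3M)^(1/3)
    = (1.29 × 10⁹) × (8.65 × 10²⁰ / (3 × 8.75 × 10²⁷))^(1/3)
    = 4.14 × 10⁶ m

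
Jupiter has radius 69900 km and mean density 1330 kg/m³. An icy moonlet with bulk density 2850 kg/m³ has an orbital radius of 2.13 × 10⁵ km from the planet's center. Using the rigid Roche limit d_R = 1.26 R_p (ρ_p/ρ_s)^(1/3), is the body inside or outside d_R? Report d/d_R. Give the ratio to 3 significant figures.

outside; d/d_R ≈ 3.12

d_R = 1.26 × (69900 km) × (1330/2850)^(1/3) = 68320 km
d/d_R = (2.13 × 10⁵) / (68320) = 3.12
Since d/d_R > 1, the body is outside the Roche limit.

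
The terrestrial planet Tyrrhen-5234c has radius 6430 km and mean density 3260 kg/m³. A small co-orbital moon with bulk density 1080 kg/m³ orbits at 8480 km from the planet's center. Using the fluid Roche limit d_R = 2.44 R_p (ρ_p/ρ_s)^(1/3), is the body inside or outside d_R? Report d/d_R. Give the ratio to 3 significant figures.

inside; d/d_R ≈ 0.374

d_R = 2.44 × (6430 km) × (3260/1080)^(1/3) = 22670 km
d/d_R = (8480) / (22670) = 0.374
Since d/d_R < 1, the body is inside the Roche limit.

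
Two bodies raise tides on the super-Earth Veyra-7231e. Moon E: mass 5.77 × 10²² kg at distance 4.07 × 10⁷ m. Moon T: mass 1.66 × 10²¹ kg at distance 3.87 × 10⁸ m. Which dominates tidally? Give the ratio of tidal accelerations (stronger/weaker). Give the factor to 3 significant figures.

Moon E, by a factor of ≈ 29900

Tidal stretch scales as M/d³; compute that for each body.
Moon E: (5.77 × 10²²) / (4.07 × 10⁷)³ = 8.558 × 10⁻¹
Moon T: (1.66 × 10²¹) / (3.87 × 10⁸)³ = 2.864 × 10⁻⁵
Ratio (larger/smaller) = 29900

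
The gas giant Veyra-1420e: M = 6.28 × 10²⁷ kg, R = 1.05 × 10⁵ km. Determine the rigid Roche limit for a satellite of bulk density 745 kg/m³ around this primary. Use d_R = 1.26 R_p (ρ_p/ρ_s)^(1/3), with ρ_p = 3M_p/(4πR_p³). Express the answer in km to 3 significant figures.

ρ_p = 3M_p/(4πR_p³) = 3 × (6.28 × 10²⁷) / (4π × (1.05 × 10⁸ m)³) = 1300 kg/m³
d_R = 1.26 × 1.05 × 10⁵ km × (1300/745)^(1/3)
    = 1.59 × 10⁵ km

1.59 × 10⁵ km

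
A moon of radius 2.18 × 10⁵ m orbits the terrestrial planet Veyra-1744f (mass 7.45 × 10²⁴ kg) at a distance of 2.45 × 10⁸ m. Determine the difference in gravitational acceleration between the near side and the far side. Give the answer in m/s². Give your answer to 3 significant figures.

2.95 × 10⁻⁵ m/s²

a_tidal = 4GMr/d³
        = 4 × (6.674 × 10⁻¹¹) × (7.45 × 10²⁴) × (2.18 × 10⁵) / (2.45 × 10⁸)³
        = 2.95 × 10⁻⁵ m/s²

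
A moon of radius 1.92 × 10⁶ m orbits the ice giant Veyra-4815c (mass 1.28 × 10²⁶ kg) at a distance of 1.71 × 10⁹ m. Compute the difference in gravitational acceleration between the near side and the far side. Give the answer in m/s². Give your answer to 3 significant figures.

Δg = 4GMr/d³
   = 4 × (6.674 × 10⁻¹¹) × (1.28 × 10²⁶) × (1.92 × 10⁶) / (1.71 × 10⁹)³
   = 1.31 × 10⁻⁵ m/s²

1.31 × 10⁻⁵ m/s²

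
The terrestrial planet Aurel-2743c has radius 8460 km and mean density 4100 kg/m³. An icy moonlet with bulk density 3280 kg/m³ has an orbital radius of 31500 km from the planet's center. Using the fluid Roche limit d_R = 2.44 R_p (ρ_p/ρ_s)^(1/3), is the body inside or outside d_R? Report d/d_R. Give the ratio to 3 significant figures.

outside; d/d_R ≈ 1.42

d_R = 2.44 × (8460 km) × (4100/3280)^(1/3) = 22240 km
d/d_R = (31500) / (22240) = 1.42
Since d/d_R > 1, the body is outside the Roche limit.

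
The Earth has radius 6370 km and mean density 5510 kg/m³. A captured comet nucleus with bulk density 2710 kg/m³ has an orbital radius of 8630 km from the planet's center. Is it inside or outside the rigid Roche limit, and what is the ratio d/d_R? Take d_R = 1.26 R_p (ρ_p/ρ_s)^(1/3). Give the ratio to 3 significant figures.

inside; d/d_R ≈ 0.849

d_R = 1.26 × (6370 km) × (5510/2710)^(1/3) = 10170 km
d/d_R = (8630) / (10170) = 0.849
Since d/d_R < 1, the body is inside the Roche limit.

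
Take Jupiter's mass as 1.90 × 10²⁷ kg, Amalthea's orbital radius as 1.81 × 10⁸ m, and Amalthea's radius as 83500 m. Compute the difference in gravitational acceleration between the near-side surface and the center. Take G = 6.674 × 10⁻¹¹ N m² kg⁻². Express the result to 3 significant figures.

a_tidal = 2GMr/d³
        = 2 × (6.674 × 10⁻¹¹) × (1.90 × 10²⁷) × (83500) / (1.81 × 10⁸)³
        = 3.57 × 10⁻³ m/s²

3.57 × 10⁻³ m/s²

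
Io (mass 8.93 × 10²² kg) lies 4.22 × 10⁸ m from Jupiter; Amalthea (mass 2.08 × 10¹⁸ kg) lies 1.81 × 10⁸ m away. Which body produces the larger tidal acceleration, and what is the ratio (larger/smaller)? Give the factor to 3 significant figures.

Tidal acceleration ∝ M/d³, so compare M/d³ for each.
Io: (8.93 × 10²²) / (4.22 × 10⁸)³ = 1.188 × 10⁻³
Amalthea: (2.08 × 10¹⁸) / (1.81 × 10⁸)³ = 3.508 × 10⁻⁷
Ratio (larger/smaller) = 3390

Io, by a factor of ≈ 3390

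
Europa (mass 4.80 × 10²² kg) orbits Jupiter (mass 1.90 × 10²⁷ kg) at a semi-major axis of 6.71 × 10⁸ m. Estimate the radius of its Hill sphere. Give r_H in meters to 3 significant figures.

r_H ≈ a (m/3M)^(1/3)
    = (6.71 × 10⁸) × (4.80 × 10²² / (3 × 1.90 × 10²⁷))^(1/3)
    = 1.37 × 10⁷ m

1.37 × 10⁷ m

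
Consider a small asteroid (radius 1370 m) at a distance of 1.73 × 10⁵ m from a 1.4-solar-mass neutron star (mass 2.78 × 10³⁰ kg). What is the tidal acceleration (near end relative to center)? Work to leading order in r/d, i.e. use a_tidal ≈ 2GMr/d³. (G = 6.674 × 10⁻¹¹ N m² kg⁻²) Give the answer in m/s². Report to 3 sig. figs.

Δg = 2GMr/d³
   = 2 × (6.674 × 10⁻¹¹) × (2.78 × 10³⁰) × (1370) / (1.73 × 10⁵)³
   = 9.82 × 10⁷ m/s²

9.82 × 10⁷ m/s²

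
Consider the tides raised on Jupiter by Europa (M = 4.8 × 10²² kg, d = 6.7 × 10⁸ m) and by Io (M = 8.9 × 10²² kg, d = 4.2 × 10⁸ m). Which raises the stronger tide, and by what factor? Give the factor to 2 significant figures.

Compare M/d³ for the two perturbers:
Europa: (4.8 × 10²²) / (6.7 × 10⁸)³ = 1.596 × 10⁻⁴
Io: (8.9 × 10²²) / (4.2 × 10⁸)³ = 1.201 × 10⁻³
Ratio (larger/smaller) = 7.5

Io, by a factor of ≈ 7.5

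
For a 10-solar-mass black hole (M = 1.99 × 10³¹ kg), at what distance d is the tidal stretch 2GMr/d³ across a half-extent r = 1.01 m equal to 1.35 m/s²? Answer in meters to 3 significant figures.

1.26 × 10⁷ m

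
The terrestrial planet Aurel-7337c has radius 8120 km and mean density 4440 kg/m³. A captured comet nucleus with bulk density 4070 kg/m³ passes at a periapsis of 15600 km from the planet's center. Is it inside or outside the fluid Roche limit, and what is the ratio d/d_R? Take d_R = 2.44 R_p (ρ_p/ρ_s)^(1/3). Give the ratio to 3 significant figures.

inside; d/d_R ≈ 0.765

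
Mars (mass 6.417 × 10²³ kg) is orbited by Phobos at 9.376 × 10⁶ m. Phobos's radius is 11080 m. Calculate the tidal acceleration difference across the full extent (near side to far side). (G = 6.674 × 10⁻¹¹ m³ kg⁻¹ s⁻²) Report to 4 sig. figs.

2.303 × 10⁻³ m/s²

Δa = 4GMr/d³
   = 4 × (6.674 × 10⁻¹¹) × (6.417 × 10²³) × (11080) / (9.376 × 10⁶)³
   = 2.303 × 10⁻³ m/s²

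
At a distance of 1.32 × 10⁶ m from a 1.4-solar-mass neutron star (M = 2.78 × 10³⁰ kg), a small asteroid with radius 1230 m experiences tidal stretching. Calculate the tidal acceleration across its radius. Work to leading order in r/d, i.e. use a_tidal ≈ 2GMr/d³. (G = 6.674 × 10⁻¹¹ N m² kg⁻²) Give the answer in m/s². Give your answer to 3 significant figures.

1.98 × 10⁵ m/s²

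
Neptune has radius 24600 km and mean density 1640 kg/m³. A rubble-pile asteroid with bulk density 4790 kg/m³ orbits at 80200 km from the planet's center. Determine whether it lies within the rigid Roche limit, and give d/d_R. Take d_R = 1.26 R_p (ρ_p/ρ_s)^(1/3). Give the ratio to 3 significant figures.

outside; d/d_R ≈ 3.70

d_R = 1.26 × (24600 km) × (1640/4790)^(1/3) = 21680 km
d/d_R = (80200) / (21680) = 3.70
Since d/d_R > 1, the body is outside the Roche limit.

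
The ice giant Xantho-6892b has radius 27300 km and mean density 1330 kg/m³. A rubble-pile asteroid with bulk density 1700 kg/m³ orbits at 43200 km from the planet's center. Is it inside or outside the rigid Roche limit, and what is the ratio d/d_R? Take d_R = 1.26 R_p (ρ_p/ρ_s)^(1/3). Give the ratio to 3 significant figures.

d_R = 1.26 × (27300 km) × (1330/1700)^(1/3) = 31700 km
d/d_R = (43200) / (31700) = 1.36
Since d/d_R > 1, the body is outside the Roche limit.

outside; d/d_R ≈ 1.36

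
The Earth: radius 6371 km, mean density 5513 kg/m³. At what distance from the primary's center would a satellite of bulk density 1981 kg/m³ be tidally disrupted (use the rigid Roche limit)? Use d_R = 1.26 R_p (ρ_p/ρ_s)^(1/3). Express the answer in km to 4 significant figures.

11290 km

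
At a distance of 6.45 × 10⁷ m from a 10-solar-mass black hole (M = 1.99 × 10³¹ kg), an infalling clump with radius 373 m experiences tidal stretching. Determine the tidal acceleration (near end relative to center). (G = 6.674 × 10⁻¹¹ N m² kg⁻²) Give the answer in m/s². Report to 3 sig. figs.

3.69 m/s²

Δg = 2GMr/d³
   = 2 × (6.674 × 10⁻¹¹) × (1.99 × 10³¹) × (373) / (6.45 × 10⁷)³
   = 3.69 m/s²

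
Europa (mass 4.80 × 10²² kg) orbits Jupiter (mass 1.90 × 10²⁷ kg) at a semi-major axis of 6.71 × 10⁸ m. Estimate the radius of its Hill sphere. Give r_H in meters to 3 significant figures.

1.37 × 10⁷ m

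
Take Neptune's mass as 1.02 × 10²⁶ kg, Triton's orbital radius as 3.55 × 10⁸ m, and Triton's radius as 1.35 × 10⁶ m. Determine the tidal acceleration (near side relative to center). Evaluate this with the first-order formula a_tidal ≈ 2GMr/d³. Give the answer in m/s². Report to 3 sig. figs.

4.11 × 10⁻⁴ m/s²

Since r ≪ d, expand the inverse-square field across one radius to get the leading 2GMr/d³ term.
a_tidal = 2GMr/d³
        = 2 × (6.674 × 10⁻¹¹) × (1.02 × 10²⁶) × (1.35 × 10⁶) / (3.55 × 10⁸)³
        = 4.11 × 10⁻⁴ m/s²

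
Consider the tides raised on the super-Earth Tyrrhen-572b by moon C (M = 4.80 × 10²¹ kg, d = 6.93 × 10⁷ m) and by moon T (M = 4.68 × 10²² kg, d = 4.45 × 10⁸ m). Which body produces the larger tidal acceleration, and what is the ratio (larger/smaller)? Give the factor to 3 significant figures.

Moon C, by a factor of ≈ 27.2

Tidal acceleration ∝ M/d³, so compare M/d³ for each.
Moon C: (4.80 × 10²¹) / (6.93 × 10⁷)³ = 1.442 × 10⁻²
Moon T: (4.68 × 10²²) / (4.45 × 10⁸)³ = 5.311 × 10⁻⁴
Ratio (larger/smaller) = 27.2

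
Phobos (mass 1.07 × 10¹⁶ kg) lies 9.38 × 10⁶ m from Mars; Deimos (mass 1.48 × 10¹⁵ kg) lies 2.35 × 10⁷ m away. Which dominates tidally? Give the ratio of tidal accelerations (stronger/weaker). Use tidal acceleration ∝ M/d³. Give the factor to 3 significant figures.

Phobos, by a factor of ≈ 114

Tidal stretch scales as M/d³; compute that for each body.
Phobos: (1.07 × 10¹⁶) / (9.38 × 10⁶)³ = 1.297 × 10⁻⁵
Deimos: (1.48 × 10¹⁵) / (2.35 × 10⁷)³ = 1.140 × 10⁻⁷
Ratio (larger/smaller) = 114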